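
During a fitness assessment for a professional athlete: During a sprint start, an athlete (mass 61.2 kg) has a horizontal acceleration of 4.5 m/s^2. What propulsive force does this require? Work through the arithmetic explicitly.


Propulsive force = mass * acceleration
= 61.2 kg * 4.5 m/s^2
= 275.4 N

275.4 N


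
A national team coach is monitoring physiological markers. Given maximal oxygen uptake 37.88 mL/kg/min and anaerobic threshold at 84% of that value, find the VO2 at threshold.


Percentage as decimal = 0.84
VO2 at AT = 37.88 * 0.84 = 31.82 mL/kg/min

31.82 mL/kg/min


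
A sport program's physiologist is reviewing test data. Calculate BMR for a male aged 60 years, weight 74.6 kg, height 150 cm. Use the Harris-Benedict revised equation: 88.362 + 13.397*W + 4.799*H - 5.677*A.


Substituting values:
W term = 13.397 * 74.6 = 999.4162
H term = 4.799 * 150 = 719.85
A term = 5.677 * 60 = 340.62
BMR = 1467.01 kcal/day

1467.01 kcal/day


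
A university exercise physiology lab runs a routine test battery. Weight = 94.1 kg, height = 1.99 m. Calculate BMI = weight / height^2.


height^2 = 1.99^2 = 3.9601
BMI = 94.1 / 3.9601 = 23.76 kg/m^2

23.76 kg/m^2


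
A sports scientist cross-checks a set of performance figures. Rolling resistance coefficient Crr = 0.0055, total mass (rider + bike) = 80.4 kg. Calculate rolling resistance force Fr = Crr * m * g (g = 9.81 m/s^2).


Fr = Crr * m * g
= 0.0055 * 80.4 * 9.81
= 4.338 N

4.338 N


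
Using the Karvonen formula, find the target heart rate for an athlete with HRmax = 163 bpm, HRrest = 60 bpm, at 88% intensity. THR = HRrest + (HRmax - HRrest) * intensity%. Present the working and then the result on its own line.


HRR = 163 - 60 = 103
THR = 60 + 103 * 0.88
= 60 + 90.64
= 150.64 bpm

150.64 bpm


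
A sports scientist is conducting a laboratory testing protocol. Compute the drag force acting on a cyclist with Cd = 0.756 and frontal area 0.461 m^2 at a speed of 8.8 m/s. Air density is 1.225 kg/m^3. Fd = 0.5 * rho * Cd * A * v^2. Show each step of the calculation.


Step 1: v^2 = 77.44
Step 2: Fd = 0.5 * 1.225 * 0.756 * 0.461 * 77.44
= 16.531 N

16.531 N


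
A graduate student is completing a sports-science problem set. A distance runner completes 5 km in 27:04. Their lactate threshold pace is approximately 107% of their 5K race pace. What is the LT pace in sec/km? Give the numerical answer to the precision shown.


Convert to seconds: 27 min 4 s = 1624 s
Pace per km = 1624 / 5 = 324.8 s/km
LT pace = 324.8 * 1.07 = 347.54 s/km

347.54 s/km


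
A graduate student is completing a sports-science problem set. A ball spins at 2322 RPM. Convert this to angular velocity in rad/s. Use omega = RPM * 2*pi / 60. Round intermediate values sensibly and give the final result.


omega = 2322 * 2 * pi / 60
= 2322 * 6.28318531 / 60
= 14589.556 / 60
= 243.159 rad/s

243.159 rad/s


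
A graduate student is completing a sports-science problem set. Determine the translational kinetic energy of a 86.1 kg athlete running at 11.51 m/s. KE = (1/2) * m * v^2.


KE = 0.5 * m * v^2
= 0.5 * 86.1 * 11.51^2
= 0.5 * 86.1 * 132.4801
= 5703.27 J

5703.27 J


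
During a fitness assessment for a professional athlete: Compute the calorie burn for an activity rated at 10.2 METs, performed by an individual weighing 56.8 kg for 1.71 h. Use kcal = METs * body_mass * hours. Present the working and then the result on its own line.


Product of METs and mass = 10.2 * 56.8 = 579.36
Total kcal = 579.36 * 1.71 = 990.71 kcal

990.71 kcal


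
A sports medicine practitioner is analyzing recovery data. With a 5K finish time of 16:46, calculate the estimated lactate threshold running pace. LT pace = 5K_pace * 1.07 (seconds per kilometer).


Race duration = 1006 s for 5 km
Average pace = 1006 / 5 = 201.2 s/km
LT pace = 201.2 * 1.07
= 215.28 s/km

215.28 s/km


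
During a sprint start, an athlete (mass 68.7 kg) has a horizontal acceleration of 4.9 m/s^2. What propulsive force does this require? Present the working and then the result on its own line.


Propulsive force = mass * acceleration
= 68.7 kg * 4.9 m/s^2
= 336.63 N

336.63 N


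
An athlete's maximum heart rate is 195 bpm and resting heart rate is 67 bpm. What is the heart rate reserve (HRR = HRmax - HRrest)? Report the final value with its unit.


HRR = HRmax - HRrest
= 195 - 67
= 128 bpm

128 bpm


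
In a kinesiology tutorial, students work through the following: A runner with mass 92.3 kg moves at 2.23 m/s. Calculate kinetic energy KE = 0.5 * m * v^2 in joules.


v^2 = 2.23^2 = 4.9729
KE = 0.5 * 92.3 * 4.9729
= 229.5 J

229.5 J


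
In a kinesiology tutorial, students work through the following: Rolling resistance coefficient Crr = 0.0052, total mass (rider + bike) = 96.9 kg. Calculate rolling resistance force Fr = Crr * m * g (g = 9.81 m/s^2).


Fr = Crr * m * g
= 0.0052 * 96.9 * 9.81
= 4.943 N

4.943 N


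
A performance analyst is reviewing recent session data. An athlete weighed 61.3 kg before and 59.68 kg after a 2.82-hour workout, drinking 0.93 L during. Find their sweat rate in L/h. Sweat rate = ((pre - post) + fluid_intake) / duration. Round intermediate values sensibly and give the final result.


Body mass change = 1.62 kg
Total sweat loss = 1.62 + 0.93 = 2.55 L
Rate = 2.55 / 2.82 = 0.904 L/h

0.904 L/h


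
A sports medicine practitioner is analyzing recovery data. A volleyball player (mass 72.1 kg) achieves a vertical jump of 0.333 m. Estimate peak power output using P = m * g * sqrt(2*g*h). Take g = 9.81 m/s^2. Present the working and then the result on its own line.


2 * g * h = 2 * 9.81 * 0.333 = 6.53346
sqrt(6.53346) = 2.556063 m/s
P = 72.1 * 9.81 * 2.556063 = 1807.91 W

1807.91 W


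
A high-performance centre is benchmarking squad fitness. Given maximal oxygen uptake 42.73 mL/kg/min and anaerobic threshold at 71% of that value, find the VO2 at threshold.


Percentage as decimal = 0.71
VO2 at AT = 42.73 * 0.71 = 30.34 mL/kg/min

30.34 mL/kg/min


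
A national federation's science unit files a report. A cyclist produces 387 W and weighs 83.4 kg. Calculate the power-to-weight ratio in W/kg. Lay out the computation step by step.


P/W = power / mass
= 387 / 83.4
= 4.64 W/kg

4.64 W/kg


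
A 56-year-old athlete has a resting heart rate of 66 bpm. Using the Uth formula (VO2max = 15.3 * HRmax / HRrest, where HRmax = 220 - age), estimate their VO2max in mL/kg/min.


HRmax = 220 - 56 = 164 bpm
Ratio = HRmax / HRrest = 164 / 66 = 2.4848
VO2max = 15.3 * 2.4848 = 38.02 mL/kg/min

38.02 mL/kg/min


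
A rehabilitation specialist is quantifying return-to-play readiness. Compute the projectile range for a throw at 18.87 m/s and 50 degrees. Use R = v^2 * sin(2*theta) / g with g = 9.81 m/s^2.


Two times the angle = 100 degrees
sin(100) = 0.984808
R = 356.0769 * 0.984808 / 9.81 = 35.746 m

35.746 m


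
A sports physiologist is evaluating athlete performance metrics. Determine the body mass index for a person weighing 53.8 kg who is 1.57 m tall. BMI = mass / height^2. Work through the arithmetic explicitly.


BMI = mass / height^2
= 53.8 / 1.57^2
= 53.8 / 2.4649
= 21.83 kg/m^2

21.83 kg/m^2


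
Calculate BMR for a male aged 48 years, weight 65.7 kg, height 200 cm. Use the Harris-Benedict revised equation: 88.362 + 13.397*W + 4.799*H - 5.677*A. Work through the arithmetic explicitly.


Substituting values:
W term = 13.397 * 65.7 = 880.1829
H term = 4.799 * 200 = 959.8
A term = 5.677 * 48 = 272.496
BMR = 1655.85 kcal/day

1655.85 kcal/day


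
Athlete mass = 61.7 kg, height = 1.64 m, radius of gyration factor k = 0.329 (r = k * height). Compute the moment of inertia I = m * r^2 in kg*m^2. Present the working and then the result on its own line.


r = k * height = 0.329 * 1.64 = 0.53956 m
r^2 = 0.53956^2 = 0.291125
I = 61.7 * 0.291125 = 17.962 kg*m^2

17.962 kg*m^2


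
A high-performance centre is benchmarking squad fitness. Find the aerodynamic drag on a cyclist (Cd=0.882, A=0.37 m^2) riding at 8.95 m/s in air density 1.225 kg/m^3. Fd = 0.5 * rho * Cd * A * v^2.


Fd = 0.5 * 1.225 * 0.882 * 0.37 * 8.95^2
= 0.5 * 1.225 * 0.882 * 0.37 * 80.1025
= 16.011 N

16.011 N


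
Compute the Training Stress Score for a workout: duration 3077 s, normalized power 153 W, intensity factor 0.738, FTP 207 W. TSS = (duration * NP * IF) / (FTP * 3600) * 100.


Product = 3077 * 153 * 0.738 = 347436.378
Base = 207 * 3600 = 745200
TSS = 347436.378 / 745200 * 100 = 46.62

46.62 TSS


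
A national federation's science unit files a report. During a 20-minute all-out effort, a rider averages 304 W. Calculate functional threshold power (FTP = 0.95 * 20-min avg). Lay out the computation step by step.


FTP = 0.95 * 304
= 288.8 W

288.8 W


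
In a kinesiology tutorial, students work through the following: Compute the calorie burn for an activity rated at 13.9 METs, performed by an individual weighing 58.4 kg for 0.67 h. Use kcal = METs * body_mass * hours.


Product of METs and mass = 13.9 * 58.4 = 811.76
Total kcal = 811.76 * 0.67 = 543.88 kcal

543.88 kcal


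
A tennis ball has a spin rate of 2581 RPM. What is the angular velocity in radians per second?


Convert RPM to rad/s: multiply by 2*pi and divide by 60
omega = 2581 * 2 * pi / 60
= 270.282 rad/s

270.282 rad/s


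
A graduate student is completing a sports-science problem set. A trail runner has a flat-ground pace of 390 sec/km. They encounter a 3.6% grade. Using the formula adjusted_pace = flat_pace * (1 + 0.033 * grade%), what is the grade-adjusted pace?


Grade factor = 1 + 0.033 * 3.6 = 1.1188
Adjusted = 390 * 1.1188 = 436.33 sec/km

436.33 s/km


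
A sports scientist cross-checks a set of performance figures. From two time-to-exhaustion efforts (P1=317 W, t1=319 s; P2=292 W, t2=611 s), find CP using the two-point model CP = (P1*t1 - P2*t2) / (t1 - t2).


Work in trial 1 = 101123 J
Work in trial 2 = 178412 J
Delta work = -77289 J
Delta time = -292 s
CP = -77289 / -292 = 264.69 W

264.69 W


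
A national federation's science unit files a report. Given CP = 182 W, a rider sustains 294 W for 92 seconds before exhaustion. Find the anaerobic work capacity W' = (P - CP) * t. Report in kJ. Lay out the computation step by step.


Excess power = 294 - 182 = 112 W
Work above CP = 112 * 92 = 10304 J
W' = 10.304 kJ

10.304 kJ


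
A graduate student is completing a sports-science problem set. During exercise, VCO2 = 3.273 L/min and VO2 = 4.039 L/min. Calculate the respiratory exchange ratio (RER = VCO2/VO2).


RER = VCO2 / VO2
= 3.273 / 4.039
= 0.8103

0.8103


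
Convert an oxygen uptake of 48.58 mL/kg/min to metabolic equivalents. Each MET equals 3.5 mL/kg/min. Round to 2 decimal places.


One MET = 3.5 mL/kg/min
Number of METs = 48.58 / 3.5
= 13.88 METs

13.88 METs


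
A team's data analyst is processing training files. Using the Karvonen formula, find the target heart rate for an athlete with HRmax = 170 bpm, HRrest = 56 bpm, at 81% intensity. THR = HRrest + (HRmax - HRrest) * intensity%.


HRR = 170 - 56 = 114
THR = 56 + 114 * 0.81
= 56 + 92.34
= 148.34 bpm

148.34 bpm


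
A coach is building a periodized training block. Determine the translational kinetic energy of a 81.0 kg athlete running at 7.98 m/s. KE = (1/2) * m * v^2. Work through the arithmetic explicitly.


KE = 0.5 * m * v^2
= 0.5 * 81.0 * 7.98^2
= 0.5 * 81.0 * 63.6804
= 2579.06 J

2579.06 J


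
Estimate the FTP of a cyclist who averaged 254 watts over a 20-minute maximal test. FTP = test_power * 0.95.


FTP = 254 * 0.95 = 241.3 W

241.3 W


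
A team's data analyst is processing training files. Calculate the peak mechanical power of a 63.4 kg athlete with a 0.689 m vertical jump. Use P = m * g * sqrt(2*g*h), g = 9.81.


First, sqrt(2gh) = sqrt(2 * 9.81 * 0.689)
= sqrt(13.51818) = 3.676708 m/s
Power = 63.4 * 9.81 * 3.676708 = 2286.74 W

2286.74 W


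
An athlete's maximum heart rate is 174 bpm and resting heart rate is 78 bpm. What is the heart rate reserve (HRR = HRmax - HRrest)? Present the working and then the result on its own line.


HRR = HRmax - HRrest
= 174 - 78
= 96 bpm

96 bpm


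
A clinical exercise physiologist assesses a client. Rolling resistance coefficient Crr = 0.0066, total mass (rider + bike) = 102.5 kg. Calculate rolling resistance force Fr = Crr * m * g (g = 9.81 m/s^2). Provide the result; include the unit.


Fr = Crr * m * g
= 0.0066 * 102.5 * 9.81
= 6.636 N

6.636 N


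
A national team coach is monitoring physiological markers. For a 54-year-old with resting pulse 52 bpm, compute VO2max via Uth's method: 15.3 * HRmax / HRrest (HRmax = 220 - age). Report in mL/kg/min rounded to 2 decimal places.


Step 1: HRmax = 220 - 54 = 166 bpm
Step 2: Ratio = 166 / 52 = 3.1923
Step 3: VO2max = 15.3 * 3.1923 = 48.84 mL/kg/min

48.84 mL/kg/min


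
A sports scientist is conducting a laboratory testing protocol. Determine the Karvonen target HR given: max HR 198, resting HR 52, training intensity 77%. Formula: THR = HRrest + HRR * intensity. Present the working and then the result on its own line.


HRR = HRmax - HRrest = 198 - 52 = 146
THR = 52 + 146 * 0.77
= 164.42 bpm

164.42 bpm


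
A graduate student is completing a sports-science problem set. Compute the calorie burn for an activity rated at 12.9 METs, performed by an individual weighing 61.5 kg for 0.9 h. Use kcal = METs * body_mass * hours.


Product of METs and mass = 12.9 * 61.5 = 793.35
Total kcal = 793.35 * 0.9 = 714.02 kcal

714.02 kcal


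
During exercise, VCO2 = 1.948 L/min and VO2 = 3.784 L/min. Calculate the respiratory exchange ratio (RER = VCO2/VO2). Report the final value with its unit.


RER = VCO2 / VO2
= 1.948 / 3.784
= 0.5148

0.5148


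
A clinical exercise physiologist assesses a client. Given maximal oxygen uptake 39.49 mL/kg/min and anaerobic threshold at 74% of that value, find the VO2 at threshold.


Percentage as decimal = 0.74
VO2 at AT = 39.49 * 0.74 = 29.22 mL/kg/min

29.22 mL/kg/min


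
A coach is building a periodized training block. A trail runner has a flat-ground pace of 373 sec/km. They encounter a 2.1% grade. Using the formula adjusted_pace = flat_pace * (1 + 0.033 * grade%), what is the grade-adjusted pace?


Grade factor = 1 + 0.033 * 2.1 = 1.0693
Adjusted = 373 * 1.0693 = 398.85 sec/km

398.85 s/km


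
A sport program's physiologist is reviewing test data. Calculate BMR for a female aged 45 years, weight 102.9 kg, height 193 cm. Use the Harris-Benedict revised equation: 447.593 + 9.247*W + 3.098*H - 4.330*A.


Substituting values:
W term = 9.247 * 102.9 = 951.5163
H term = 3.098 * 193 = 597.914
A term = 4.330 * 45 = 194.85
BMR = 1802.17 kcal/day

1802.17 kcal/day


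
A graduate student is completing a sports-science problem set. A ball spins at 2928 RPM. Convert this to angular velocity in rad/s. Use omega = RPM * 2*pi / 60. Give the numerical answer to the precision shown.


omega = 2928 * 2 * pi / 60
= 2928 * 6.28318531 / 60
= 18397.167 / 60
= 306.619 rad/s

306.619 rad/s


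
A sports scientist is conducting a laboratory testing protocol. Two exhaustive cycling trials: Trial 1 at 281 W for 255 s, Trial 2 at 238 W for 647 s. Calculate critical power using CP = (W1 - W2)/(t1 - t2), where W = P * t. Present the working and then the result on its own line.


W1 = 281 * 255 = 71655 J
W2 = 238 * 647 = 153986 J
CP = (71655 - 153986) / (255 - 647)
= -82331 / -392
= 210.03 W

210.03 W


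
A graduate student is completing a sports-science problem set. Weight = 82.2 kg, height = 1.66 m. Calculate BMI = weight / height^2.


height^2 = 1.66^2 = 2.7556
BMI = 82.2 / 2.7556 = 29.83 kg/m^2

29.83 kg/m^2


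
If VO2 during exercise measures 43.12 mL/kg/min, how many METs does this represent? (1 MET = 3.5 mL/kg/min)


METs = VO2 / 3.5 = 43.12 / 3.5 = 12.32

12.32 METs


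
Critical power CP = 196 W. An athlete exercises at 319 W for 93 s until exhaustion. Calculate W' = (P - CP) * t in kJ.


P - CP = 319 - 196 = 123 W
W' = 123 * 93 = 11439 J
= 11439 / 1000 = 11.439 kJ

11.439 kJ


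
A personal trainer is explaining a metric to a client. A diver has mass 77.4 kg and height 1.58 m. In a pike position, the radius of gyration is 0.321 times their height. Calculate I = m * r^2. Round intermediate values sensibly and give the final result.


r = 0.321 * 1.58 = 0.50718 m
I = m * r^2 = 77.4 * 0.257232 = 19.91 kg*m^2

19.91 kg*m^2


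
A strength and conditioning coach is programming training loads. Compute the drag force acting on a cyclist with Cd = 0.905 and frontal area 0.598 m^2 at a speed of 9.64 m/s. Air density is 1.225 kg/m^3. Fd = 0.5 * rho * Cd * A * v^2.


Step 1: v^2 = 92.9296
Step 2: Fd = 0.5 * 1.225 * 0.905 * 0.598 * 92.9296
= 30.804 N

30.804 N


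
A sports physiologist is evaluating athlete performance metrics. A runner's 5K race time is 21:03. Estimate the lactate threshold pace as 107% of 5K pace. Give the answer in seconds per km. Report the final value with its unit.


Total race time = 21*60 + 3 = 1263 seconds
5K pace = 1263 / 5 = 252.6 sec/km
LT pace = 252.6 * 1.07 = 270.28 sec/km

270.28 s/km


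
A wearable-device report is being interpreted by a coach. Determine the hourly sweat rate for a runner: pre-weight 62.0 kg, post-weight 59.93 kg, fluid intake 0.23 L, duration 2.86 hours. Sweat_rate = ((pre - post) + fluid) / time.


Mass lost = 62.0 - 59.93 = 2.07 kg
Add fluid consumed: 2.07 + 0.23 = 2.3 L total sweat
Sweat rate = 2.3 / 2.86 = 0.804 L/h

0.804 L/h


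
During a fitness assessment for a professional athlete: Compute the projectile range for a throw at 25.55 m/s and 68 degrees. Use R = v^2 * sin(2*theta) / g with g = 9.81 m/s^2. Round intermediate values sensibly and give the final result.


Two times the angle = 136 degrees
sin(136) = 0.694658
R = 652.8025 * 0.694658 / 9.81 = 46.226 m

46.226 m


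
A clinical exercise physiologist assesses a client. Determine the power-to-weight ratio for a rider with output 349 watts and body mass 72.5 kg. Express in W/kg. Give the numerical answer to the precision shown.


P/W = 349 / 72.5 = 4.814 W/kg

4.814 W/kg


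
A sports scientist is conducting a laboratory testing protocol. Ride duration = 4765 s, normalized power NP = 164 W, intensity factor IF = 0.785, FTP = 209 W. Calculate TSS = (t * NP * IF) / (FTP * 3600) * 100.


Numerator = 4765 * 164 * 0.785 = 613446.1
Denominator = 209 * 3600 = 752400
TSS = 613446.1 / 752400 * 100
= 81.53

81.53 TSS


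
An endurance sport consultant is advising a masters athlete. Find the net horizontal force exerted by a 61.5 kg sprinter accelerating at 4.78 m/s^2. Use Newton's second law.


Newton's second law: F = m * a
F = 61.5 * 4.78 = 293.97 N

293.97 N


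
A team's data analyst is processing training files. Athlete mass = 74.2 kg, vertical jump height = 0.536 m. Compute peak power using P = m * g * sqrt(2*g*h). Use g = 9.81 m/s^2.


sqrt(2 * 9.81 * 0.536) = sqrt(10.51632) = 3.242888 m/s
P = 74.2 * 9.81 * 3.242888
= 2360.5 W

2360.5 W


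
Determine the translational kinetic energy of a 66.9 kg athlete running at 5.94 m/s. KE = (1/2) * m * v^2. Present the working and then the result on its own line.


KE = 0.5 * m * v^2
= 0.5 * 66.9 * 5.94^2
= 0.5 * 66.9 * 35.2836
= 1180.24 J

1180.24 J


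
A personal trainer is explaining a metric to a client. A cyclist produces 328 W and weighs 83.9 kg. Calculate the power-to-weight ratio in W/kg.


P/W = power / mass
= 328 / 83.9
= 3.909 W/kg

3.909 W/kg


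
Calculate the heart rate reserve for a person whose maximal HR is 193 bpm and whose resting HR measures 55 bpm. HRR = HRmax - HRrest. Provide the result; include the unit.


HRmax = 193 bpm
HRrest = 55 bpm
HRR = 193 - 55 = 138 bpm

138 bpm


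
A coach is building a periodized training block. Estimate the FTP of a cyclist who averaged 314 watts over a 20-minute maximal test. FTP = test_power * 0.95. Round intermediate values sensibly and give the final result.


FTP = 314 * 0.95 = 298.3 W

298.3 W


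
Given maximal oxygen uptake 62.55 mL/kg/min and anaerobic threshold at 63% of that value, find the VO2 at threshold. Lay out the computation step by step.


Percentage as decimal = 0.63
VO2 at AT = 62.55 * 0.63 = 39.41 mL/kg/min

39.41 mL/kg/min


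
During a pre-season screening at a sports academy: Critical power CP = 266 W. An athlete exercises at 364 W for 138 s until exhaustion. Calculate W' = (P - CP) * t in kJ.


P - CP = 364 - 266 = 98 W
W' = 98 * 138 = 13524 J
= 13524 / 1000 = 13.524 kJ

13.524 kJ


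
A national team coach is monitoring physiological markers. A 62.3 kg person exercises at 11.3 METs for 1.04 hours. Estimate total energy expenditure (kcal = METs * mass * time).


Energy = METs * mass(kg) * time(h)
= 11.3 * 62.3 * 1.04
= 732.15 kcal

732.15 kcal


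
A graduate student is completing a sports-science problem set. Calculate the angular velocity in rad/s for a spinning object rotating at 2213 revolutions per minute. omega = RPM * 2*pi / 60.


omega = RPM * 2*pi / 60
= 2213 * 6.28318531 / 60
= 231.745 rad/s

231.745 rad/s


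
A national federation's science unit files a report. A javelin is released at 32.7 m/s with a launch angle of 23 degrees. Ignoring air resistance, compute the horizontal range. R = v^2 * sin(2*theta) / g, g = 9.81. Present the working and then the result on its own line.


Launch speed squared = 1069.29
sin(2 * 23 deg) = 0.71934
Range = 1069.29 * 0.71934 / 9.81
= 78.408 m

78.408 m


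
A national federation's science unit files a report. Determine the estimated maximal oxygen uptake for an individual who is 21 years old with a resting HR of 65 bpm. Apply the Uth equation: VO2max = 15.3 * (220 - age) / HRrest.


HRmax = 220 - 21 = 199
VO2max = 15.3 * (199 / 65)
= 15.3 * 3.0615
= 46.84 mL/kg/min

46.84 mL/kg/min


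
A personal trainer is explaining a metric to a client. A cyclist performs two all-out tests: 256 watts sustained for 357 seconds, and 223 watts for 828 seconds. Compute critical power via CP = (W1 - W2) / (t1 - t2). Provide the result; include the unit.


W1 = P1 * t1 = 256 * 357 = 91392 J
W2 = P2 * t2 = 223 * 828 = 184644 J
CP = (91392 - 184644) / (357 - 828)
= 197.99 W

197.99 W


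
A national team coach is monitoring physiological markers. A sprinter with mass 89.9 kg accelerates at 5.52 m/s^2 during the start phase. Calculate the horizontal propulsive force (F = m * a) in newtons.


F = m * a
= 89.9 * 5.52
= 496.25 N

496.25 N


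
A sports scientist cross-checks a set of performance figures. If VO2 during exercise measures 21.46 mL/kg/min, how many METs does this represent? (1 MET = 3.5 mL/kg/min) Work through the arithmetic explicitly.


METs = VO2 / 3.5 = 21.46 / 3.5 = 6.13

6.13 METs


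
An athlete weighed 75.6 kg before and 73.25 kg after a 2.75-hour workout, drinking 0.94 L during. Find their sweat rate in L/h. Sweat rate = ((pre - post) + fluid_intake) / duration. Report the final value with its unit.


Body mass change = 2.35 kg
Total sweat loss = 2.35 + 0.94 = 3.29 L
Rate = 3.29 / 2.75 = 1.196 L/h

1.196 L/h


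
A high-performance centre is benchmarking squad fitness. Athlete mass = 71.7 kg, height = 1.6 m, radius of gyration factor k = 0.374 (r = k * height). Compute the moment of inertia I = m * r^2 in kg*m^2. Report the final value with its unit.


r = k * height = 0.374 * 1.6 = 0.5984 m
r^2 = 0.5984^2 = 0.358083
I = 71.7 * 0.358083 = 25.675 kg*m^2

25.675 kg*m^2


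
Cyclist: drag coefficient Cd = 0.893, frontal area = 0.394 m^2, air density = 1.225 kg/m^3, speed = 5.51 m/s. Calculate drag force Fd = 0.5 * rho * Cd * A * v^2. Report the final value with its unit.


v^2 = 5.51^2 = 30.3601
Fd = 0.5 * 1.225 * 0.893 * 0.394 * 30.3601
= 6.543 N

6.543 N


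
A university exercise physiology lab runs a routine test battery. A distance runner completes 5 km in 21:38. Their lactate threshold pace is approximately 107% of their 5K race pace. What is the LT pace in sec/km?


Convert to seconds: 21 min 38 s = 1298 s
Pace per km = 1298 / 5 = 259.6 s/km
LT pace = 259.6 * 1.07 = 277.77 s/km

277.77 s/km


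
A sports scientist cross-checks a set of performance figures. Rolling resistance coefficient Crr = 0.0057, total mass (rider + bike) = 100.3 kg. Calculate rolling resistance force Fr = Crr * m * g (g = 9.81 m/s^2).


Fr = Crr * m * g
= 0.0057 * 100.3 * 9.81
= 5.608 N

5.608 N


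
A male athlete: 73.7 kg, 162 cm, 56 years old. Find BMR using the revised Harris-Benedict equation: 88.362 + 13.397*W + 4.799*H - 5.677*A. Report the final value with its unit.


Intercept = 88.362
Weight contribution = 13.397 * 73.7 = 987.3589
Height contribution = 4.799 * 162 = 777.438
Age contribution = 5.677 * 56 = 317.912
BMR = 88.362 + 987.3589 + 777.438 - 317.912
= 1535.25 kcal/day

1535.25 kcal/day


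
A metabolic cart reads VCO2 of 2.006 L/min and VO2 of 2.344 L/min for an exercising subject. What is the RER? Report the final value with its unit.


RER = VCO2 / VO2 = 2.006 / 2.344 = 0.8558

0.8558


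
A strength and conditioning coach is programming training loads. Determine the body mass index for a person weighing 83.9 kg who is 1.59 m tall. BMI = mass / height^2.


BMI = mass / height^2
= 83.9 / 1.59^2
= 83.9 / 2.5281
= 33.19 kg/m^2

33.19 kg/m^2


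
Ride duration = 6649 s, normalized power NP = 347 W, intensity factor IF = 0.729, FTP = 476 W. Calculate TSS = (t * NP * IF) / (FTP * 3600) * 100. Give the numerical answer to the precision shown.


Numerator = 6649 * 347 * 0.729 = 1681950.987
Denominator = 476 * 3600 = 1713600
TSS = 1681950.987 / 1713600 * 100
= 98.15

98.15 TSS


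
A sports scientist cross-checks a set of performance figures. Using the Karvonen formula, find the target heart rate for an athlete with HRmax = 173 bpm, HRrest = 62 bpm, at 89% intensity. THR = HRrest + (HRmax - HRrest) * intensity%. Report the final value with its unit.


HRR = 173 - 62 = 111
THR = 62 + 111 * 0.89
= 62 + 98.79
= 160.79 bpm

160.79 bpm


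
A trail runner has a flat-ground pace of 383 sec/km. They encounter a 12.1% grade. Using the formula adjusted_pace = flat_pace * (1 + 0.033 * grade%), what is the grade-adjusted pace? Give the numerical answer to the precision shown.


Grade factor = 1 + 0.033 * 12.1 = 1.3993
Adjusted = 383 * 1.3993 = 535.93 sec/km

535.93 s/km


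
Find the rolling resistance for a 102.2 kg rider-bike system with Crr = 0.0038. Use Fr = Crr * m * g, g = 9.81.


m * g = 102.2 * 9.81 = 1002.582 N
Fr = 0.0038 * 1002.582 = 3.81 N

3.81 N


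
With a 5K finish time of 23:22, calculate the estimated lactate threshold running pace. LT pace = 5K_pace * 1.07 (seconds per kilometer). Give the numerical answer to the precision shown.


Race duration = 1402 s for 5 km
Average pace = 1402 / 5 = 280.4 s/km
LT pace = 280.4 * 1.07
= 300.03 s/km

300.03 s/km


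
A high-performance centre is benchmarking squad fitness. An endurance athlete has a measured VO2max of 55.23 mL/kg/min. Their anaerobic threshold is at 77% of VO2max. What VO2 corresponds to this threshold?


Anaerobic threshold VO2 = VO2max * 77%
= 55.23 * 0.77
= 42.53 mL/kg/min

42.53 mL/kg/min


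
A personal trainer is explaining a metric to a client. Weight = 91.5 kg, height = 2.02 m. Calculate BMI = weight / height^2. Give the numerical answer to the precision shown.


height^2 = 2.02^2 = 4.0804
BMI = 91.5 / 4.0804 = 22.42 kg/m^2

22.42 kg/m^2


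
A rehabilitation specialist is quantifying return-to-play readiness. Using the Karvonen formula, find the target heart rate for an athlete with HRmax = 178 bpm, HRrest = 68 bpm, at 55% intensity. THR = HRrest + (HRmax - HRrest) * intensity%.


HRR = 178 - 68 = 110
THR = 68 + 110 * 0.55
= 68 + 60.5
= 128.5 bpm

128.5 bpm


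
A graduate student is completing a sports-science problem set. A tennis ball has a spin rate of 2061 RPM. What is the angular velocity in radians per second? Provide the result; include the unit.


Convert RPM to rad/s: multiply by 2*pi and divide by 60
omega = 2061 * 2 * pi / 60
= 215.827 rad/s

215.827 rad/s


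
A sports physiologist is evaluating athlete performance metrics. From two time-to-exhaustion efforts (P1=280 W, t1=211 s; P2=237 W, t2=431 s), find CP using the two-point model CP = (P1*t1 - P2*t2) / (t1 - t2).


Work in trial 1 = 59080 J
Work in trial 2 = 102147 J
Delta work = -43067 J
Delta time = -220 s
CP = -43067 / -220 = 195.76 W

195.76 W


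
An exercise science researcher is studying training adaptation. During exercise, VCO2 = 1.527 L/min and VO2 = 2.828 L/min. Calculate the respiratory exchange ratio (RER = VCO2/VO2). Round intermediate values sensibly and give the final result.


RER = VCO2 / VO2
= 1.527 / 2.828
= 0.54

0.54


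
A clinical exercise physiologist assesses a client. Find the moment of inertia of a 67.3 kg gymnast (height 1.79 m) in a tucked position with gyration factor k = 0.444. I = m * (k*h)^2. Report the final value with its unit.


Radius of gyration = 0.444 * 1.79 = 0.79476 m
I = 67.3 * 0.79476^2
= 67.3 * 0.631643
= 42.51 kg*m^2

42.51 kg*m^2


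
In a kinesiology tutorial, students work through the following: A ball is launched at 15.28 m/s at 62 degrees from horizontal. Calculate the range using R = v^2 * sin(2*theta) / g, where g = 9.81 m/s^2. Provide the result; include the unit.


sin(2 * 62) = sin(124) = 0.829038
v^2 = 15.28^2 = 233.4784
R = 233.4784 * 0.829038 / 9.81
= 19.731 m

19.731 m


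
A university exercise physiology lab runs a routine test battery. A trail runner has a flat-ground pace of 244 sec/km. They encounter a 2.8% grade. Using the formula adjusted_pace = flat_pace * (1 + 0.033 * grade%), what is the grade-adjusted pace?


Grade factor = 1 + 0.033 * 2.8 = 1.0924
Adjusted = 244 * 1.0924 = 266.55 sec/km

266.55 s/km


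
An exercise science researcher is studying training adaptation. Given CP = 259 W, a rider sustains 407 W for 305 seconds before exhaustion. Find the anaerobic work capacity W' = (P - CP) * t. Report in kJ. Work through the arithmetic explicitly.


Excess power = 407 - 259 = 148 W
Work above CP = 148 * 305 = 45140 J
W' = 45.14 kJ

45.14 kJ


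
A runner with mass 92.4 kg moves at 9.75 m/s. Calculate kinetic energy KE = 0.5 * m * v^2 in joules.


v^2 = 9.75^2 = 95.0625
KE = 0.5 * 92.4 * 95.0625
= 4391.89 J

4391.89 J


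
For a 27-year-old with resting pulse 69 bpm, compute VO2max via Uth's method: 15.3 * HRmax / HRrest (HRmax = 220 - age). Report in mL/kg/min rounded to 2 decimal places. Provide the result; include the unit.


Step 1: HRmax = 220 - 27 = 193 bpm
Step 2: Ratio = 193 / 69 = 2.7971
Step 3: VO2max = 15.3 * 2.7971 = 42.8 mL/kg/min

42.8 mL/kg/min


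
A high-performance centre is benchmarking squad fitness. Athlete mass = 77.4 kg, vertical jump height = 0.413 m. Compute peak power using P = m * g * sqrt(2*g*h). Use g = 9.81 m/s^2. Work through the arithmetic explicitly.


sqrt(2 * 9.81 * 0.413) = sqrt(8.10306) = 2.846587 m/s
P = 77.4 * 9.81 * 2.846587
= 2161.4 W

2161.4 W


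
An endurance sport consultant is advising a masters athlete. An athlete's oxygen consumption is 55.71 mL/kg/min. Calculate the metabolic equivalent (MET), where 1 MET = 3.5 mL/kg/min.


MET = VO2 / 3.5
= 55.71 / 3.5
= 15.92 METs

15.92 METs


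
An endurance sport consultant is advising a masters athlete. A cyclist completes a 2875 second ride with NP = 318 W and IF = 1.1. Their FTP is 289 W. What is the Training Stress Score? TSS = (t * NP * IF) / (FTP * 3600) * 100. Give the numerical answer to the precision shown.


t * NP * IF = 2875 * 318 * 1.1 = 1005675.0
FTP * 3600 = 1040400
TSS = (1005675.0 / 1040400) * 100 = 96.66

96.66 TSS


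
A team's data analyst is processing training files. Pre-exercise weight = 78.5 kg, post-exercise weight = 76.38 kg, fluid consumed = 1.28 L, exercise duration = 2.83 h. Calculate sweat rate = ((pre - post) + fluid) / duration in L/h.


Weight loss = 78.5 - 76.38 = 2.12 kg (approx L)
Total sweat = 2.12 + 1.28 = 3.4 L
Sweat rate = 3.4 / 2.83 = 1.201 L/h

1.201 L/h


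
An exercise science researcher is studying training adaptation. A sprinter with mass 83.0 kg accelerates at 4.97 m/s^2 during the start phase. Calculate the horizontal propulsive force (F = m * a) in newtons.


F = m * a
= 83.0 * 4.97
= 412.51 N

412.51 N


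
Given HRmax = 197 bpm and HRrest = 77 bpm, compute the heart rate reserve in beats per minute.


Heart rate reserve = maximum HR minus resting HR
HRR = 197 - 77 = 120 bpm

120 bpm


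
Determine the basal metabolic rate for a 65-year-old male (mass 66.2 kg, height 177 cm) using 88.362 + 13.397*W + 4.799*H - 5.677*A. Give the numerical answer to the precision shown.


BMR = 88.362 + 13.397*66.2 + 4.799*177 - 5.677*65
= 1455.66 kcal/day

1455.66 kcal/day


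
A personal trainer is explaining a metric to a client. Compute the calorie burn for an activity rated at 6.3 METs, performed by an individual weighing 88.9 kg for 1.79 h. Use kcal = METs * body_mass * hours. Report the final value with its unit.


Product of METs and mass = 6.3 * 88.9 = 560.07
Total kcal = 560.07 * 1.79 = 1002.53 kcal

1002.53 kcal


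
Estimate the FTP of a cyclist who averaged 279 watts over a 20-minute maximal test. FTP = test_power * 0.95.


FTP = 279 * 0.95 = 265.05 W

265.05 W


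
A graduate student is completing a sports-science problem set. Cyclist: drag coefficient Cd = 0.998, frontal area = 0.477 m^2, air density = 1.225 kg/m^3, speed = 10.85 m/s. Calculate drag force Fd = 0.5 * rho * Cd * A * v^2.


v^2 = 10.85^2 = 117.7225
Fd = 0.5 * 1.225 * 0.998 * 0.477 * 117.7225
= 34.325 N

34.325 N


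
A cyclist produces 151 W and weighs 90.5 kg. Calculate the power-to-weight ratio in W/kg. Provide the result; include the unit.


P/W = power / mass
= 151 / 90.5
= 1.669 W/kg

1.669 W/kg


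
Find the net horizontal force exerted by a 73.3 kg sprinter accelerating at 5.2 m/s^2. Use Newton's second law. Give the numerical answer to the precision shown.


Newton's second law: F = m * a
F = 73.3 * 5.2 = 381.16 N

381.16 N


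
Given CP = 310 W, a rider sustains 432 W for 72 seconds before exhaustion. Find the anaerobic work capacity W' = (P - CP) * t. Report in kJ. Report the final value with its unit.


Excess power = 432 - 310 = 122 W
Work above CP = 122 * 72 = 8784 J
W' = 8.784 kJ

8.784 kJ


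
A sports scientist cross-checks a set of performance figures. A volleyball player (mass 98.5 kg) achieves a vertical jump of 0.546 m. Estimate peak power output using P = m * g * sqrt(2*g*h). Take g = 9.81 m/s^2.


2 * g * h = 2 * 9.81 * 0.546 = 10.71252
sqrt(10.71252) = 3.272999 m/s
P = 98.5 * 9.81 * 3.272999 = 3162.65 W

3162.65 W


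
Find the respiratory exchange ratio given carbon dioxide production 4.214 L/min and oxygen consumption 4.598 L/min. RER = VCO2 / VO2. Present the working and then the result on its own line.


VCO2 = 4.214 L/min
VO2 = 4.598 L/min
RER = 4.214 / 4.598 = 0.9165

0.9165


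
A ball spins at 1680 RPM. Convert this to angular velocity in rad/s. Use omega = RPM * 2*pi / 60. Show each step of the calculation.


omega = 1680 * 2 * pi / 60
= 1680 * 6.28318531 / 60
= 10555.751 / 60
= 175.929 rad/s

175.929 rad/s


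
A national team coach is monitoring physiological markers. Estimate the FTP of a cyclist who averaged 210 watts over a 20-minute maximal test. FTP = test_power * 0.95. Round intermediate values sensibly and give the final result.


FTP = 210 * 0.95 = 199.5 W

199.5 W


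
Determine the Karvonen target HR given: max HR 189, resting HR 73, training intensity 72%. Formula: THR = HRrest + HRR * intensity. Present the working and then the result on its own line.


HRR = HRmax - HRrest = 189 - 73 = 116
THR = 73 + 116 * 0.72
= 156.52 bpm

156.52 bpm


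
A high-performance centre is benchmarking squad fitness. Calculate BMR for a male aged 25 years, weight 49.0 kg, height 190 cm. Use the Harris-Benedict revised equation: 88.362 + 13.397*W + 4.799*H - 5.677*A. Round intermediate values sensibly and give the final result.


Substituting values:
W term = 13.397 * 49.0 = 656.453
H term = 4.799 * 190 = 911.81
A term = 5.677 * 25 = 141.925
BMR = 1514.7 kcal/day

1514.7 kcal/day


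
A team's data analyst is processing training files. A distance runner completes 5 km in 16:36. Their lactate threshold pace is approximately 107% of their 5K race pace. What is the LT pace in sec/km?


Convert to seconds: 16 min 36 s = 996 s
Pace per km = 996 / 5 = 199.2 s/km
LT pace = 199.2 * 1.07 = 213.14 s/km

213.14 s/km


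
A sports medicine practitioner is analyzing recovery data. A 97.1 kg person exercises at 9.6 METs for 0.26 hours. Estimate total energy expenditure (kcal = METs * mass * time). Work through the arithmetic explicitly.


Energy = METs * mass(kg) * time(h)
= 9.6 * 97.1 * 0.26
= 242.36 kcal

242.36 kcal


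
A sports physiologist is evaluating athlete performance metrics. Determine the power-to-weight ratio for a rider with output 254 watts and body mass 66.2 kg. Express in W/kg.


P/W = 254 / 66.2 = 3.837 W/kg

3.837 W/kg


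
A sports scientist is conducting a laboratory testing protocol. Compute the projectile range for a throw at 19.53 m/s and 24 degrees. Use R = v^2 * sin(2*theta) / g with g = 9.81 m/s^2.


Two times the angle = 48 degrees
sin(48) = 0.743145
R = 381.4209 * 0.743145 / 9.81 = 28.894 m

28.894 m


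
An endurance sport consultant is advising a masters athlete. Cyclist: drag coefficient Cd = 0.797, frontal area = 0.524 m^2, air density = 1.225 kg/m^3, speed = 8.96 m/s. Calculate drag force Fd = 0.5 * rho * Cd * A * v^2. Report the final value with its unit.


v^2 = 8.96^2 = 80.2816
Fd = 0.5 * 1.225 * 0.797 * 0.524 * 80.2816
= 20.536 N

20.536 N


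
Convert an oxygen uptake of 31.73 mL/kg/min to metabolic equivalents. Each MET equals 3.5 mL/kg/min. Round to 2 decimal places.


One MET = 3.5 mL/kg/min
Number of METs = 31.73 / 3.5
= 9.07 METs

9.07 METs


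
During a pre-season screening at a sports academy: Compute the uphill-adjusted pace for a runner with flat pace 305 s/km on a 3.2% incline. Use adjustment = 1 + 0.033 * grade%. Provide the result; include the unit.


Adjustment factor = 1 + 0.033 * 3.2 = 1.1056
Grade-adjusted pace = 305 * 1.1056 = 337.21 s/km

337.21 s/km


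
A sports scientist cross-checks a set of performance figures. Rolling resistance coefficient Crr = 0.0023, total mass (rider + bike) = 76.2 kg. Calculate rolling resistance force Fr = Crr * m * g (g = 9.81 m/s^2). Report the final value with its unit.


Fr = Crr * m * g
= 0.0023 * 76.2 * 9.81
= 1.719 N

1.719 N


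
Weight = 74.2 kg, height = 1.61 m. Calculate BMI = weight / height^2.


height^2 = 1.61^2 = 2.5921
BMI = 74.2 / 2.5921 = 28.63 kg/m^2

28.63 kg/m^2


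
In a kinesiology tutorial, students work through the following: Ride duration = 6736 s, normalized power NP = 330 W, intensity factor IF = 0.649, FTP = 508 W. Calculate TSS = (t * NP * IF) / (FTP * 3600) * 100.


Numerator = 6736 * 330 * 0.649 = 1442649.12
Denominator = 508 * 3600 = 1828800
TSS = 1442649.12 / 1828800 * 100
= 78.89

78.89 TSS


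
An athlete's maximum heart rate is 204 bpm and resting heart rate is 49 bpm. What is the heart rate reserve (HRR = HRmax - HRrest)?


HRR = HRmax - HRrest
= 204 - 49
= 155 bpm

155 bpm


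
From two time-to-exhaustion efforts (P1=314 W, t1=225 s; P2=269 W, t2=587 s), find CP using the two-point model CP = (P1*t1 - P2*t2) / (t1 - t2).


Work in trial 1 = 70650 J
Work in trial 2 = 157903 J
Delta work = -87253 J
Delta time = -362 s
CP = -87253 / -362 = 241.03 W

241.03 W


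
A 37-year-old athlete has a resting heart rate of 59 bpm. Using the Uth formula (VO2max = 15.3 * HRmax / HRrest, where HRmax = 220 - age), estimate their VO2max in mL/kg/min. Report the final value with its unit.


HRmax = 220 - 37 = 183 bpm
Ratio = HRmax / HRrest = 183 / 59 = 3.1017
VO2max = 15.3 * 3.1017 = 47.46 mL/kg/min

47.46 mL/kg/min
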